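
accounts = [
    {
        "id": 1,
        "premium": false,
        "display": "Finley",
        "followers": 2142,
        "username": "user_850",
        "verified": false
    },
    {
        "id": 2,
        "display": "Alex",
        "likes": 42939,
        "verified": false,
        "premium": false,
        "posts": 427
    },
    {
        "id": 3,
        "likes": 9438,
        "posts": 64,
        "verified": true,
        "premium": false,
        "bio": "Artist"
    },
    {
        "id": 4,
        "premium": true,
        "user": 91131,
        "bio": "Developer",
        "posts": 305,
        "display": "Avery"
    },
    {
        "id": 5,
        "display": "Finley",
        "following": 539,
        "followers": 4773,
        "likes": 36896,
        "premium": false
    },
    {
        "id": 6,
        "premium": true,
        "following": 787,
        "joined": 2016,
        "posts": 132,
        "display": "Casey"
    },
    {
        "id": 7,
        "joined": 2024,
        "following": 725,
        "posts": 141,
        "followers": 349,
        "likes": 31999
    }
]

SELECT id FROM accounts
[1, 2, 3, 4, 5, 6, 7]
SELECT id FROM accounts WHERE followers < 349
[]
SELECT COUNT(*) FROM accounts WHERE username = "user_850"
1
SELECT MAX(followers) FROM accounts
4773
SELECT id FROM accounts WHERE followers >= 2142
[1, 5]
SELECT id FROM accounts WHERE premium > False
[4, 6]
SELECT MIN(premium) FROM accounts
False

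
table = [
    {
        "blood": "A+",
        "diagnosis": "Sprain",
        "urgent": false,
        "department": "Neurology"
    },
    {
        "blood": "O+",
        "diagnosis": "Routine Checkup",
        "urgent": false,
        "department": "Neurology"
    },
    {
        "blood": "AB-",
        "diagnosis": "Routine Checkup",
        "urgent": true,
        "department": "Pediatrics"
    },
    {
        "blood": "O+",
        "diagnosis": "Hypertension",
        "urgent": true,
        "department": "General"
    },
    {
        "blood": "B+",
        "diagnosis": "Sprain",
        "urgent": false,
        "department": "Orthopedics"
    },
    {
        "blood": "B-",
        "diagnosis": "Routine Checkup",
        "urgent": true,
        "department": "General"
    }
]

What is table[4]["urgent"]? False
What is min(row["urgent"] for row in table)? False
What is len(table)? 6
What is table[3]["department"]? "General"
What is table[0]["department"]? "Neurology"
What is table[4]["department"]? "Orthopedics"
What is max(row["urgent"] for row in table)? True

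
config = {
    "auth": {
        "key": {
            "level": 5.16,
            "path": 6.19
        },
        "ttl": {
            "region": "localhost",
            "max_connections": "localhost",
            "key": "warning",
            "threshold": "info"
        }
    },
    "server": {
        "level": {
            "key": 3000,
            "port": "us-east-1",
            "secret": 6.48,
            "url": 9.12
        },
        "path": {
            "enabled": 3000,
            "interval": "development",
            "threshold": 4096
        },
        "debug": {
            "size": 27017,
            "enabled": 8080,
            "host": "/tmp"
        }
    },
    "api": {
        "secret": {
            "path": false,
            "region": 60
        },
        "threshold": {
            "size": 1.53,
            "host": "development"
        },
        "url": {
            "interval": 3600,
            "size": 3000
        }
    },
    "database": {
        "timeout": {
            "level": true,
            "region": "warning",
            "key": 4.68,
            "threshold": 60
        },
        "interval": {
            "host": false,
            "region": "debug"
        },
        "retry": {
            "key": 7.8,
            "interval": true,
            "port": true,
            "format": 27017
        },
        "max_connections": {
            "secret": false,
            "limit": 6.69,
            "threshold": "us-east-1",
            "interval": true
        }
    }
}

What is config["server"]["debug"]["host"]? "/tmp"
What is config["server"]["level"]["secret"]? 6.48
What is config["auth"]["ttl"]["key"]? "warning"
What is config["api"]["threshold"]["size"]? 1.53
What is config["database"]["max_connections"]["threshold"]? "us-east-1"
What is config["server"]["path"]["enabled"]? 3000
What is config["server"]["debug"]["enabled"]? 8080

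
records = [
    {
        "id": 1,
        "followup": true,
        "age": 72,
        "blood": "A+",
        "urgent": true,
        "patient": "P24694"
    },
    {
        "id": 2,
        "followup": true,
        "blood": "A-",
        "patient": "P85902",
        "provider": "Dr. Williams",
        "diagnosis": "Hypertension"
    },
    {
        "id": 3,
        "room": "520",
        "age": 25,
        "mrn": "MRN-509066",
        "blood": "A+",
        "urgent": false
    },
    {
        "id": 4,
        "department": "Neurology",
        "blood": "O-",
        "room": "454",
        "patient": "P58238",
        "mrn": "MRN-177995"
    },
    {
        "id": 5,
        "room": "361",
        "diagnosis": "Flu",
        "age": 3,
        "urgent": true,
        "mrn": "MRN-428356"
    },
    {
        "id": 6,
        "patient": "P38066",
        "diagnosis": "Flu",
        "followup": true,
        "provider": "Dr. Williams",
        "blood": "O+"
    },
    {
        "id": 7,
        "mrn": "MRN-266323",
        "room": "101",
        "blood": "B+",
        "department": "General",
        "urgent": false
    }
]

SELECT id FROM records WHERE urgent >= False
[1, 3, 5, 7]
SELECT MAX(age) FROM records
72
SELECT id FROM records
[1, 2, 3, 4, 5, 6, 7]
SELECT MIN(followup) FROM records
True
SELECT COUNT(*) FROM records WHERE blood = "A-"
1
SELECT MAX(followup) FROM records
True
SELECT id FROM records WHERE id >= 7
[7]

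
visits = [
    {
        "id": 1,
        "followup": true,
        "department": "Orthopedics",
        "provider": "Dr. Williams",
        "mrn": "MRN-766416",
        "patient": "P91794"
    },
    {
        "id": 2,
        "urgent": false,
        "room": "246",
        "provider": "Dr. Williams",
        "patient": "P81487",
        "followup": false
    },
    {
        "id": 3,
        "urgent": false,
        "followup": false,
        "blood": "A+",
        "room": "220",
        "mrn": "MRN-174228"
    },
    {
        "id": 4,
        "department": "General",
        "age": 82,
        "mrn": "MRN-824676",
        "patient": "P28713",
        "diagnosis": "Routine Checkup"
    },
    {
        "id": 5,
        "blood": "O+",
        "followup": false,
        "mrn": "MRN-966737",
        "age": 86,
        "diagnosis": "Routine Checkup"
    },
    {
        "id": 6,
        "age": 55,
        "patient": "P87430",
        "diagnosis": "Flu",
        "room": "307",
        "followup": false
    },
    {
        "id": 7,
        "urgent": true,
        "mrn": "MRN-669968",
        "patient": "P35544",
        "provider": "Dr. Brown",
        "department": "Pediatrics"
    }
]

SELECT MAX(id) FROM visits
7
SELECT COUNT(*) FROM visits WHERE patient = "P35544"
1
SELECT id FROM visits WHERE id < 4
[1, 2, 3]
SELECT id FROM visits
[1, 2, 3, 4, 5, 6, 7]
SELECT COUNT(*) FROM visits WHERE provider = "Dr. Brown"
1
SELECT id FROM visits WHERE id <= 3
[1, 2, 3]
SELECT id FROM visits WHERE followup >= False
[1, 2, 3, 5, 6]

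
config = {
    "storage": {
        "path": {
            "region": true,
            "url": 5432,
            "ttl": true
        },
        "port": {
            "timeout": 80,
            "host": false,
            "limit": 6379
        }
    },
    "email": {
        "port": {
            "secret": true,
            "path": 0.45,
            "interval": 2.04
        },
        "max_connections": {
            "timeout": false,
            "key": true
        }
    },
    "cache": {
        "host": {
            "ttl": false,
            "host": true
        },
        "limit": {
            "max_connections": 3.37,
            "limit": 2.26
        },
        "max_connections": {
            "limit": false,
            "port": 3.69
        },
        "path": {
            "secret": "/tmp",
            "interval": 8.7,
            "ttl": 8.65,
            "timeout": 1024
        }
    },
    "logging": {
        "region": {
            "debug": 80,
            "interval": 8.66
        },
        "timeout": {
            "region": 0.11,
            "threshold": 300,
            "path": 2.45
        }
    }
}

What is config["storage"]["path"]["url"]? 5432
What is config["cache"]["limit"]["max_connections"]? 3.37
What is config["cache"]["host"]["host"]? True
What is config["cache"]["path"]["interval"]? 8.7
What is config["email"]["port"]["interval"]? 2.04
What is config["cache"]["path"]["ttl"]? 8.65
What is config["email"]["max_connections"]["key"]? True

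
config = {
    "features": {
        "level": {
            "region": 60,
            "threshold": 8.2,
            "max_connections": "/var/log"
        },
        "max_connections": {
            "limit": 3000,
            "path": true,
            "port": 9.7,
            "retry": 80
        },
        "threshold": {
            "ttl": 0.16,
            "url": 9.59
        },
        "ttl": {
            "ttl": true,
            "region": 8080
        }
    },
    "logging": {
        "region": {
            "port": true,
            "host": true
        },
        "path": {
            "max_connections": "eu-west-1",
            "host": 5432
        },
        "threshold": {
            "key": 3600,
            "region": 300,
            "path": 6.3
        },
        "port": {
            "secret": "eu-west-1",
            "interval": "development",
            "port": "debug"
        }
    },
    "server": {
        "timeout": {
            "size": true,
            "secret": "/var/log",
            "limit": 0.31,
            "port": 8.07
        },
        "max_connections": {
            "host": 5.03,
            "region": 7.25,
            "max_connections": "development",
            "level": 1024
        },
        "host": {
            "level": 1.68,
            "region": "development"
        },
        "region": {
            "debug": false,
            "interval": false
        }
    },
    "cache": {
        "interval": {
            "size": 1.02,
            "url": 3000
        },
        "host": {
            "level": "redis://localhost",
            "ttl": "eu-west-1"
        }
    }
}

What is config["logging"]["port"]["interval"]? "development"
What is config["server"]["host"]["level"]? 1.68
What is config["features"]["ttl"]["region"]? 8080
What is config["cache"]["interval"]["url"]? 3000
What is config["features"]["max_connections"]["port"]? 9.7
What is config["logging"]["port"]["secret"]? "eu-west-1"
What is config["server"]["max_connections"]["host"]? 5.03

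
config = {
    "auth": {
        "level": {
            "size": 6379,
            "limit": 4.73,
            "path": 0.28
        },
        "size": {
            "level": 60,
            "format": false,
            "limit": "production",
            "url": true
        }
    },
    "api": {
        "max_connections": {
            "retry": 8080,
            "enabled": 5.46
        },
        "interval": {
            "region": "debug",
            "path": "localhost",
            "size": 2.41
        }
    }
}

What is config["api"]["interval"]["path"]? "localhost"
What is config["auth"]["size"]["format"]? False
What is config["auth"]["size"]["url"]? True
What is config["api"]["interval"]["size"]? 2.41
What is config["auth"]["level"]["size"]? 6379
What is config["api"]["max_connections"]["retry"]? 8080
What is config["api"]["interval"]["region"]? "debug"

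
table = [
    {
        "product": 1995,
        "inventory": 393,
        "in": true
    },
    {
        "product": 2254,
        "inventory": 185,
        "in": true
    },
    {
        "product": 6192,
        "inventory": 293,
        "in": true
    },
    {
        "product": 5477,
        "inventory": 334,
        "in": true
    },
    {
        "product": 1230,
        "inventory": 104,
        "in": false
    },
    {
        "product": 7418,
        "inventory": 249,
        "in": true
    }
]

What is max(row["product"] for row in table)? 7418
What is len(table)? 6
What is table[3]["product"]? 5477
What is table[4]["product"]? 1230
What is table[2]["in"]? True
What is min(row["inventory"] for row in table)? 104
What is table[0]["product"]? 1995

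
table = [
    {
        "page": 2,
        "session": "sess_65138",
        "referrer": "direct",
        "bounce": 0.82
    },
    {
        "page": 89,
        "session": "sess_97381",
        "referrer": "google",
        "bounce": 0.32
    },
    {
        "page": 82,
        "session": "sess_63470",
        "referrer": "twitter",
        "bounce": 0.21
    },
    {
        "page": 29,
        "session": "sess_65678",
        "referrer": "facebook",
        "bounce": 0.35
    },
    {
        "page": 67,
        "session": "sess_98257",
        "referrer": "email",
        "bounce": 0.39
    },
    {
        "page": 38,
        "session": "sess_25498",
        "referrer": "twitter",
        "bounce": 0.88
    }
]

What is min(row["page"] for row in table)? 2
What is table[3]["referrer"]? "facebook"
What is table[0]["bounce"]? 0.82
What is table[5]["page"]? 38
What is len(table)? 6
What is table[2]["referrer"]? "twitter"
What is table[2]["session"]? "sess_63470"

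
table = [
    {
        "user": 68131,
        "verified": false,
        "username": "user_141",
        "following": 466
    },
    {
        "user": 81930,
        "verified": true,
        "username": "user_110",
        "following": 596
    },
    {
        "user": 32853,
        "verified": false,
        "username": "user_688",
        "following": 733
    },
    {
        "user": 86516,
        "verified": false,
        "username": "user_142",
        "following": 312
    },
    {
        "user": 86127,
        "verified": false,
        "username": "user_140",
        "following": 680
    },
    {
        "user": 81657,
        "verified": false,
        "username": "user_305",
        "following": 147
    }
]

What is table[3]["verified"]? False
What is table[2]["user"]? 32853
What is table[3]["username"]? "user_142"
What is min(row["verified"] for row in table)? False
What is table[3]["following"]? 312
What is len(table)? 6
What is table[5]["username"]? "user_305"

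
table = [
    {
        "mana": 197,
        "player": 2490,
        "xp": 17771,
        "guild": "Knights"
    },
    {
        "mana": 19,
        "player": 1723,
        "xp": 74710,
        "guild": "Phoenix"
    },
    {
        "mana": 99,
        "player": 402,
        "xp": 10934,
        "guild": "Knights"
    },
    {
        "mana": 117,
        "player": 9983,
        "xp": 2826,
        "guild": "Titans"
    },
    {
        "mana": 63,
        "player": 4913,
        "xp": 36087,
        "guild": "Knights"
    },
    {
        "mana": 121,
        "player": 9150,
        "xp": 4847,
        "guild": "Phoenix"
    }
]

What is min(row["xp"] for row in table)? 2826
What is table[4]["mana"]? 63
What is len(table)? 6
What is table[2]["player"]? 402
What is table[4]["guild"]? "Knights"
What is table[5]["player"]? 9150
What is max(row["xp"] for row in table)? 74710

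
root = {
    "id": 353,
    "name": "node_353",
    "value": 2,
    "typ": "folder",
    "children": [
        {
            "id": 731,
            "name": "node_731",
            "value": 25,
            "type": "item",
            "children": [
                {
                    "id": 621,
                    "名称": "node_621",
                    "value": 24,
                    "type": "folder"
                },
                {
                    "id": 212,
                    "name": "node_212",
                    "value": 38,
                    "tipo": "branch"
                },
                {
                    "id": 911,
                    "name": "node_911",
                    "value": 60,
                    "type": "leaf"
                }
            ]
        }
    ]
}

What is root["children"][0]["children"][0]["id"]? 621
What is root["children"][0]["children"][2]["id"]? 911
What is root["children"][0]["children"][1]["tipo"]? "branch"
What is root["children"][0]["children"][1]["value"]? 38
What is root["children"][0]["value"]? 25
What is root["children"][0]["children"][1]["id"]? 212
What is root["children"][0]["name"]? "node_731"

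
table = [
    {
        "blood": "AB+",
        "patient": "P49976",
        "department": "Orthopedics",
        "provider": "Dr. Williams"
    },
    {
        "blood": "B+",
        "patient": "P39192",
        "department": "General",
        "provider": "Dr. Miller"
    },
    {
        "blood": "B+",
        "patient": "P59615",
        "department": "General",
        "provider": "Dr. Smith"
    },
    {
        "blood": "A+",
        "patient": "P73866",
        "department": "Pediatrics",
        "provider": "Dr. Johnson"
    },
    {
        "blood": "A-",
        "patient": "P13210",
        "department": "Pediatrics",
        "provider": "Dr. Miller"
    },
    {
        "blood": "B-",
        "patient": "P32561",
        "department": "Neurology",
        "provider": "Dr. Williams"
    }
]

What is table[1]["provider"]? "Dr. Miller"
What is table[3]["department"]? "Pediatrics"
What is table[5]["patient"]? "P32561"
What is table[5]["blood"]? "B-"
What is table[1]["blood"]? "B+"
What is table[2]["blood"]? "B+"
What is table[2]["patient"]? "P59615"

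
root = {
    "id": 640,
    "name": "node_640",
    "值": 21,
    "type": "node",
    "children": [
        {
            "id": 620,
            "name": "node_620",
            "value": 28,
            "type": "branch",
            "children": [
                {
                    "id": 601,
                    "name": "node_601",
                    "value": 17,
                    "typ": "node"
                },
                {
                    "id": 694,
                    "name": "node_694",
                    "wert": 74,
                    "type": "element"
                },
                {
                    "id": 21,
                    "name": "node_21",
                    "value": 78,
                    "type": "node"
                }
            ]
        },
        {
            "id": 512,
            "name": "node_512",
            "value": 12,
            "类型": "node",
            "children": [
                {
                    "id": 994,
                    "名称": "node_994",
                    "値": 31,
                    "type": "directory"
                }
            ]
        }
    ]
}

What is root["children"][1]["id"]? 512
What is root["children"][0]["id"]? 620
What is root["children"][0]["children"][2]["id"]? 21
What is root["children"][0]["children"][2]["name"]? "node_21"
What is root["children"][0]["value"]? 28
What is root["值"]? 21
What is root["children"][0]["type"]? "branch"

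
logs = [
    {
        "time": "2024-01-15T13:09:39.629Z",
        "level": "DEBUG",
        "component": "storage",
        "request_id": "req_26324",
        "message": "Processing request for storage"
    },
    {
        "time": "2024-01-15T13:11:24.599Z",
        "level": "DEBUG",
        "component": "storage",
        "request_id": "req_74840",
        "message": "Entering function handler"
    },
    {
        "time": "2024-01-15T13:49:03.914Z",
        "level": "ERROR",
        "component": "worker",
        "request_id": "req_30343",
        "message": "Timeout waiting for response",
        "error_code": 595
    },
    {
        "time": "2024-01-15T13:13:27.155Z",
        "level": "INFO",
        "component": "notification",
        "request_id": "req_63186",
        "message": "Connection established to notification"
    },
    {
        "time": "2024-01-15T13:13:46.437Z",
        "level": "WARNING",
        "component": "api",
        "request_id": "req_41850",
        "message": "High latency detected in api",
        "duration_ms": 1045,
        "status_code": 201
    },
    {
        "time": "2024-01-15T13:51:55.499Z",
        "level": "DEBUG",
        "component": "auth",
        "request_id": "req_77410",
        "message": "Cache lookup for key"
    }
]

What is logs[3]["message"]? "Connection established to notification"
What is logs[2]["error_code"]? 595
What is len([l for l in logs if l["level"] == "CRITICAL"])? 0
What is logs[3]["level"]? "INFO"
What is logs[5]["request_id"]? "req_77410"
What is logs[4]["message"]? "High latency detected in api"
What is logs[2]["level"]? "ERROR"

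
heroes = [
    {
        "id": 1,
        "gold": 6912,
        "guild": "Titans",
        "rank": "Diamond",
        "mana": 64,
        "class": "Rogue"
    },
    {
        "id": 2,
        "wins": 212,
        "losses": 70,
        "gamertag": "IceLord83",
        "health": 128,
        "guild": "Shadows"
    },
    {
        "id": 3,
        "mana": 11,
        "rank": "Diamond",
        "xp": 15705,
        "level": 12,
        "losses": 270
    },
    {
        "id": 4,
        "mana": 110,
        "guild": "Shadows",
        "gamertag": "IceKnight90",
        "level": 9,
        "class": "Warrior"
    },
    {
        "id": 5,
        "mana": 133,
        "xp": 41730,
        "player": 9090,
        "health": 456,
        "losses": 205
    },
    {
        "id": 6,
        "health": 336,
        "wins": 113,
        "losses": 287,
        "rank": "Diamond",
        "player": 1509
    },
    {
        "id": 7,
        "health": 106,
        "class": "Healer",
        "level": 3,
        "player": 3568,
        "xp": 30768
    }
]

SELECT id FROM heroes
[1, 2, 3, 4, 5, 6, 7]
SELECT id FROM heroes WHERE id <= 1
[1]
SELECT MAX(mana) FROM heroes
133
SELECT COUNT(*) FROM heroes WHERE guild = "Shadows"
2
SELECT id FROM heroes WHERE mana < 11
[]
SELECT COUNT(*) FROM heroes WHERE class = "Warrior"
1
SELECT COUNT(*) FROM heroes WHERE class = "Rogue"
1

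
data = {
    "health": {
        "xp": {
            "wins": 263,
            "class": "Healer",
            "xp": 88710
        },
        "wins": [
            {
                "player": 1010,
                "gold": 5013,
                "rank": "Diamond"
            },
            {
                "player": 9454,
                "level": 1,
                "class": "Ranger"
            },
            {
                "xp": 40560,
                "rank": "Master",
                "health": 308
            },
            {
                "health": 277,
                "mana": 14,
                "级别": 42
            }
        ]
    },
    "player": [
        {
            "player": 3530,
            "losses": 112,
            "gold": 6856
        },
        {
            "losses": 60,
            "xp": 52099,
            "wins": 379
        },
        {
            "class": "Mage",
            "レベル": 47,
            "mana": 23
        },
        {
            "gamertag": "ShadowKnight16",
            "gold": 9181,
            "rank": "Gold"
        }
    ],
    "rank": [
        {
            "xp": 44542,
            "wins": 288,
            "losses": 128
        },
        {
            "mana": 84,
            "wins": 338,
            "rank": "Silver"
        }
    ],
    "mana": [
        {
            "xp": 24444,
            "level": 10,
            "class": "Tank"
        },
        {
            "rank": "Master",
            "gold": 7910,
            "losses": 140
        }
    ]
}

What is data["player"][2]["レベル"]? 47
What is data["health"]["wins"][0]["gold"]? 5013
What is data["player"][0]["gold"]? 6856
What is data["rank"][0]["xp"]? 44542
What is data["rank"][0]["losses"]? 128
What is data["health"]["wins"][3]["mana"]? 14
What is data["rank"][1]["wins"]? 338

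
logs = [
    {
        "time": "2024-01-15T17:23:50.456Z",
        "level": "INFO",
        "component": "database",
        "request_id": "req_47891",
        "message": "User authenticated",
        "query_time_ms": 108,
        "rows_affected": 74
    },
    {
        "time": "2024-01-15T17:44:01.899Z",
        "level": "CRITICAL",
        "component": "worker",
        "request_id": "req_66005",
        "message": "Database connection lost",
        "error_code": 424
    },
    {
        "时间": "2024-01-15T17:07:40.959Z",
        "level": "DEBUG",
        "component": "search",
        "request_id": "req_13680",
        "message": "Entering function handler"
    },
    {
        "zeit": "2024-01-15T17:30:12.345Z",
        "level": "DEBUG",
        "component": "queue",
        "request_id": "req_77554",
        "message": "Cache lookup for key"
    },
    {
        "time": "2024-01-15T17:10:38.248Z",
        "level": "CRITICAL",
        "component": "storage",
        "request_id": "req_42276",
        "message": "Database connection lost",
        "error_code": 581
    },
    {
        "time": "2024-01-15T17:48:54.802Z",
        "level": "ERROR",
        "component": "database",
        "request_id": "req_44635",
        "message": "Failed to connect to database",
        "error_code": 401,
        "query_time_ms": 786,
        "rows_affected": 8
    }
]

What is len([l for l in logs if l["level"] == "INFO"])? 1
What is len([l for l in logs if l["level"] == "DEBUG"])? 2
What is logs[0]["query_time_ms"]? 108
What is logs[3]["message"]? "Cache lookup for key"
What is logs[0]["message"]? "User authenticated"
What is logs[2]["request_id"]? "req_13680"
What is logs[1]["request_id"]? "req_66005"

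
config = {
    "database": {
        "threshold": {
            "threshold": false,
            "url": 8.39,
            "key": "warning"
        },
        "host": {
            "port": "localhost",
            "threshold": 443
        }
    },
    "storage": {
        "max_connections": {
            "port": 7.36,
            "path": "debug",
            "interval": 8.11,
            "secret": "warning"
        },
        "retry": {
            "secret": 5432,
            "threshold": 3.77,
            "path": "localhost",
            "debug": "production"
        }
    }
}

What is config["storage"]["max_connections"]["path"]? "debug"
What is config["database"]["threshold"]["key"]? "warning"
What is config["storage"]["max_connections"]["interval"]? 8.11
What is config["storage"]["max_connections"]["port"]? 7.36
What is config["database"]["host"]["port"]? "localhost"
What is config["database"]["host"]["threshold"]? 443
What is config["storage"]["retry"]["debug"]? "production"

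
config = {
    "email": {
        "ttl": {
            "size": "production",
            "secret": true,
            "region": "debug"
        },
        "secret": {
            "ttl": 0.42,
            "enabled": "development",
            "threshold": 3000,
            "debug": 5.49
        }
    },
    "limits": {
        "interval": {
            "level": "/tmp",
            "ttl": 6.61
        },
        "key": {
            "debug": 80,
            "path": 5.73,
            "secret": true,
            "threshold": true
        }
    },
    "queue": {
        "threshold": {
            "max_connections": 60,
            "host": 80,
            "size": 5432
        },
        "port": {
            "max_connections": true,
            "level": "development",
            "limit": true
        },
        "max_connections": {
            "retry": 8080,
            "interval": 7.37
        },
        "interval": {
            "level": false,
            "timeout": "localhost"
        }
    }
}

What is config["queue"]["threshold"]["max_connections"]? 60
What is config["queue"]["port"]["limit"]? True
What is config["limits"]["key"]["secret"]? True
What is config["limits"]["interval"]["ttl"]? 6.61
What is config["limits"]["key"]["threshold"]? True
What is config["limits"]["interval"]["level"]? "/tmp"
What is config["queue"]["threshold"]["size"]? 5432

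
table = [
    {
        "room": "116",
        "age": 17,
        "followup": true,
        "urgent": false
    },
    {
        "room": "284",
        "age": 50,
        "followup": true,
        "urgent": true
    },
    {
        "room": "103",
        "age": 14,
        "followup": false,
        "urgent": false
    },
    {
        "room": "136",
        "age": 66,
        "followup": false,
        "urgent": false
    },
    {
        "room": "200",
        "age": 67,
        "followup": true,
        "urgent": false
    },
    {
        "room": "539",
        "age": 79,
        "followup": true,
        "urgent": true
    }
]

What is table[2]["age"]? 14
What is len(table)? 6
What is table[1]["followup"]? True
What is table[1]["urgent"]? True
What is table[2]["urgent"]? False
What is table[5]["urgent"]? True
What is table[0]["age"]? 17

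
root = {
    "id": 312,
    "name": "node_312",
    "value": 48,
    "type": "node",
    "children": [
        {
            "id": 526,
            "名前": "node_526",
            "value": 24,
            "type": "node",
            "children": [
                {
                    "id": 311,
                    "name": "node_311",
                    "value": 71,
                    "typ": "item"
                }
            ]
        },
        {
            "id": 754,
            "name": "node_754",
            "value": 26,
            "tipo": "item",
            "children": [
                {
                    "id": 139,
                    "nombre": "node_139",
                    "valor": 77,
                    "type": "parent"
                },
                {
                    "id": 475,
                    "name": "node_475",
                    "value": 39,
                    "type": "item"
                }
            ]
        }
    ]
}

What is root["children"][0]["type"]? "node"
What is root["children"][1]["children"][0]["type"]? "parent"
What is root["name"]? "node_312"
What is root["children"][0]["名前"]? "node_526"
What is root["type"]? "node"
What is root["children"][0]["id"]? 526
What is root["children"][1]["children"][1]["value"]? 39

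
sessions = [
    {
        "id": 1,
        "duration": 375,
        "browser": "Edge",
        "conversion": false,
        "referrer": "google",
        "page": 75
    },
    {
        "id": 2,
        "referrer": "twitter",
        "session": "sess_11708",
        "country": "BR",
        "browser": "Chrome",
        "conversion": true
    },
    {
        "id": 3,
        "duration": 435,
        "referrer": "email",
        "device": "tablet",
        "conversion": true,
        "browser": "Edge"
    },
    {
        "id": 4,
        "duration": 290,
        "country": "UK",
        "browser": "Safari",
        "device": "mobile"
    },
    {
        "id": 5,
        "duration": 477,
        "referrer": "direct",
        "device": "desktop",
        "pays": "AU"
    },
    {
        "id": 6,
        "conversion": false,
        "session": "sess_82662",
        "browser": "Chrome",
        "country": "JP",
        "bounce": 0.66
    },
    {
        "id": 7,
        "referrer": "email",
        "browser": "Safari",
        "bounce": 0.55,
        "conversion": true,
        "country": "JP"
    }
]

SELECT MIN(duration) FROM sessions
290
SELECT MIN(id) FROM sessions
1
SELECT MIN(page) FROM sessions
75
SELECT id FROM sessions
[1, 2, 3, 4, 5, 6, 7]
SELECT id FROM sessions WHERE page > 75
[]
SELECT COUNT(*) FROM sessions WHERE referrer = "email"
2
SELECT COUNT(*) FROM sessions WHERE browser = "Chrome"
2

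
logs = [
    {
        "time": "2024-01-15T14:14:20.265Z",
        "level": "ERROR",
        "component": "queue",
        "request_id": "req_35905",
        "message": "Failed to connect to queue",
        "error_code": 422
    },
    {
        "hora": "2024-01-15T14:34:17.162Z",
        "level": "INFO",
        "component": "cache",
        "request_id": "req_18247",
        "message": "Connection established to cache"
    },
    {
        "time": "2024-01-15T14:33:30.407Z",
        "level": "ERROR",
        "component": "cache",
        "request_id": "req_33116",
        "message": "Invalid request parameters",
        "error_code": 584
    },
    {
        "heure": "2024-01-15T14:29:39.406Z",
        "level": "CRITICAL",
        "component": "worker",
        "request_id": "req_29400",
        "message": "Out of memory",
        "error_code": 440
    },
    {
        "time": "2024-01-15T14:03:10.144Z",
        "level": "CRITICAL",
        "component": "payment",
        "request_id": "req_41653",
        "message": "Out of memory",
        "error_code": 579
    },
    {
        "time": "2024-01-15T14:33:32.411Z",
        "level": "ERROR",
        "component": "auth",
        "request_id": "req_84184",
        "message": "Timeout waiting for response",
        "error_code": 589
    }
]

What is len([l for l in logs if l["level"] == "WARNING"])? 0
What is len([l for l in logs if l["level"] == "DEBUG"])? 0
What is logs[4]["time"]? "2024-01-15T14:03:10.144Z"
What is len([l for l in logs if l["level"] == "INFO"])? 1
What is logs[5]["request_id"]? "req_84184"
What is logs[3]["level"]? "CRITICAL"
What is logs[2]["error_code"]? 584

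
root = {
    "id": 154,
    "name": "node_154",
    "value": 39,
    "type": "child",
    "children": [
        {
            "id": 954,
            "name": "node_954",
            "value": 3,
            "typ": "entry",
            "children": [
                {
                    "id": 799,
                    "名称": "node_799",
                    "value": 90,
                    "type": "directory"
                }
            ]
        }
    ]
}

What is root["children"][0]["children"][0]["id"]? 799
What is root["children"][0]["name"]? "node_954"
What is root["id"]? 154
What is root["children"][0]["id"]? 954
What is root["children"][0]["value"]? 3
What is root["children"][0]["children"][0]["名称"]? "node_799"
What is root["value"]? 39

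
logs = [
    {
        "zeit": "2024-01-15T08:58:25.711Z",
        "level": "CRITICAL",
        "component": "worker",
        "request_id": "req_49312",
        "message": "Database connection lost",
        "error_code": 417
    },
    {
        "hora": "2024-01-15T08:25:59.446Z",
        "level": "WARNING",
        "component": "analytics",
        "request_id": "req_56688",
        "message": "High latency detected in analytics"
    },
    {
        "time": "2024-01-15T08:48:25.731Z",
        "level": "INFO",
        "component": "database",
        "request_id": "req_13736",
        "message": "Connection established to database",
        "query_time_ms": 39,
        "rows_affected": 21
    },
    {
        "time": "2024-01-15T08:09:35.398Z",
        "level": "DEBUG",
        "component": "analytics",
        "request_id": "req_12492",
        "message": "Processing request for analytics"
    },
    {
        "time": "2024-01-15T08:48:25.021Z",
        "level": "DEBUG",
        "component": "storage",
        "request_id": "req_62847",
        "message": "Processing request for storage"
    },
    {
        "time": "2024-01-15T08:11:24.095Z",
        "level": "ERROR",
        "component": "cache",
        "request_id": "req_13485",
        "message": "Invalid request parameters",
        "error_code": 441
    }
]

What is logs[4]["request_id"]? "req_62847"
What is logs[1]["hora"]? "2024-01-15T08:25:59.446Z"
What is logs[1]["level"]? "WARNING"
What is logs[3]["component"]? "analytics"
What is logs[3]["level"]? "DEBUG"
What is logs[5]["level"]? "ERROR"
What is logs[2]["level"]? "INFO"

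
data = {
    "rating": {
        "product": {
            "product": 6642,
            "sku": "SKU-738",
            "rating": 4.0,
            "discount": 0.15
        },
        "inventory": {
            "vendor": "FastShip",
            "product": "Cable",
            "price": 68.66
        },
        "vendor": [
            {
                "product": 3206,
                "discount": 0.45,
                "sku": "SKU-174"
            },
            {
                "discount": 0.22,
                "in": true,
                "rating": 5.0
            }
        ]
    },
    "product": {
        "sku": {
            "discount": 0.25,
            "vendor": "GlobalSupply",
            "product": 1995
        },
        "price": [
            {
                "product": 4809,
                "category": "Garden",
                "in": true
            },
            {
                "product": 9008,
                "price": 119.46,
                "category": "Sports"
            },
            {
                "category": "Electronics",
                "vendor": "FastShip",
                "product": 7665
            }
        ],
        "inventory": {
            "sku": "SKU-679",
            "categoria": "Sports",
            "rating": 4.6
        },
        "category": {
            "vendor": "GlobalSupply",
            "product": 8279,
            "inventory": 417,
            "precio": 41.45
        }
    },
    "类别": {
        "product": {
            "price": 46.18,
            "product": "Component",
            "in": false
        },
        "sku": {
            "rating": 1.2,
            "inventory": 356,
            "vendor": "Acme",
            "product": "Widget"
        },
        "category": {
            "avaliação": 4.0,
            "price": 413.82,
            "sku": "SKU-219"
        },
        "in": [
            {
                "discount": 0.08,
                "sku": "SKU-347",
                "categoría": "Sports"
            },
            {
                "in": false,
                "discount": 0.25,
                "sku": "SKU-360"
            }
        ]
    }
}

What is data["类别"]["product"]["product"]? "Component"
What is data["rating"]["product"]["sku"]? "SKU-738"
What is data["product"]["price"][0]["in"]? True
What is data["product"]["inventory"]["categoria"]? "Sports"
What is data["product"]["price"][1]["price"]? 119.46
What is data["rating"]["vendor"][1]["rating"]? 5.0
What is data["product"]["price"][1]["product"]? 9008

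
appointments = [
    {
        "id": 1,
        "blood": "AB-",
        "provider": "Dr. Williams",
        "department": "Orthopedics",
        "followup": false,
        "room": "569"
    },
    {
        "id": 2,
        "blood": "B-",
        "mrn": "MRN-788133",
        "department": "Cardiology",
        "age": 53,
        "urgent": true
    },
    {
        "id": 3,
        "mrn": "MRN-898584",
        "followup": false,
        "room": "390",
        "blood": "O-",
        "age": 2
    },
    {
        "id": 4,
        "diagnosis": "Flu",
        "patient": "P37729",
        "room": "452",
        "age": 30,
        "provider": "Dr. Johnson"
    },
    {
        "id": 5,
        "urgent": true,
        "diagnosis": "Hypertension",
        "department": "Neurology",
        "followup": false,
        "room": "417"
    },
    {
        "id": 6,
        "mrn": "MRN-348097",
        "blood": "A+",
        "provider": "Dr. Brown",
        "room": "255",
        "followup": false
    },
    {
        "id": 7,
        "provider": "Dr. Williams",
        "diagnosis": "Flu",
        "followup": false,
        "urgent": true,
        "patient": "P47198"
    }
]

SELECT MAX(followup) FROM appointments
False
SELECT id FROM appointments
[1, 2, 3, 4, 5, 6, 7]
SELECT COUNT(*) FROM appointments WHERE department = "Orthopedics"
1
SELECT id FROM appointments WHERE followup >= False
[1, 3, 5, 6, 7]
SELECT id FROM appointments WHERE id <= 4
[1, 2, 3, 4]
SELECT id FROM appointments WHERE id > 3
[4, 5, 6, 7]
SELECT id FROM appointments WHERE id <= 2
[1, 2]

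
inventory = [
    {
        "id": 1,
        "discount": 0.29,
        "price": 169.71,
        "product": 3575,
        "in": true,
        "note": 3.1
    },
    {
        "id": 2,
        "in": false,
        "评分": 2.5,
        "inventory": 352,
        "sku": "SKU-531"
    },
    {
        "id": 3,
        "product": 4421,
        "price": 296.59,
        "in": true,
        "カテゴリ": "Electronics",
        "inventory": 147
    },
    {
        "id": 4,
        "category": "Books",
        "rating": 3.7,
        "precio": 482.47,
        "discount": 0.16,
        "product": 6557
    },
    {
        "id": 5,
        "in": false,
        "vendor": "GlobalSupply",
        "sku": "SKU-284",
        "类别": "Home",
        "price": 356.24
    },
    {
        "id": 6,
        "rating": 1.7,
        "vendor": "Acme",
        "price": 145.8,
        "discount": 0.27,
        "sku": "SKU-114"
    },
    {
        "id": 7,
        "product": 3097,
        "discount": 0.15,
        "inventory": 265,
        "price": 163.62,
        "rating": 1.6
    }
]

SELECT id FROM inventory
[1, 2, 3, 4, 5, 6, 7]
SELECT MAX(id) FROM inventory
7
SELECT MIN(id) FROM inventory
1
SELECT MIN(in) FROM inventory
False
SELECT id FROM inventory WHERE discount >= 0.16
[1, 4, 6]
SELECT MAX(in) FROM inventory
True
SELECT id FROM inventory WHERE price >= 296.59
[3, 5]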